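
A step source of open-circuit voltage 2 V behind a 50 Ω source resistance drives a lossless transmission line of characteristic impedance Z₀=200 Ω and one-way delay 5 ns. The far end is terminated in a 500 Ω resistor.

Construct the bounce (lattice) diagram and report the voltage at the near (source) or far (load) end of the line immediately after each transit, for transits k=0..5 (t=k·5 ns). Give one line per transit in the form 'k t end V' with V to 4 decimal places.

0 0 source 1.6000
1 5 load 2.2857
2 10 source 1.8743
3 15 load 1.6980
4 20 source 1.8038
5 25 load 1.8491

Γ_L=0.428571, Γ_S=-0.600000; launch V₁=2·200/250=1.600000
k=0 src: V=1.6000
k=1 load: inc=1.600000, refl=1.600000·0.428571=0.6857; V=0.000000+1.600000+0.685714=2.2857
k=2 src: inc=0.685714, refl=0.685714·-0.600000=-0.4114; V=1.600000+0.685714+-0.411429=1.8743
k=3 load: inc=-0.411429, refl=-0.411429·0.428571=-0.1763; V=2.285714+-0.411429+-0.176327=1.6980
k=4 src: inc=-0.176327, refl=-0.176327·-0.600000=0.1058; V=1.874286+-0.176327+0.105796=1.8038
k=5 load: inc=0.105796, refl=0.105796·0.428571=0.0453; V=1.697959+0.105796+0.045341=1.8491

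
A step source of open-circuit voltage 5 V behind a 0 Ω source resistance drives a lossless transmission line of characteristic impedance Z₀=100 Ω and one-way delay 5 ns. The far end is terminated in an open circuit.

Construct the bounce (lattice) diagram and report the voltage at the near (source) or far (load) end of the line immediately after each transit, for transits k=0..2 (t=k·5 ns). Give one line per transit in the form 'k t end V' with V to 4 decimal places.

Γ_L=1.000000, Γ_S=-1.000000; launch V₁=5·100/100=5.000000
k=0 src: V=5.0000
k=1 load: inc=5.000000, refl=5.000000·1.000000=5.0000; V=0.000000+5.000000+5.000000=10.0000
k=2 src: inc=5.000000, refl=5.000000·-1.000000=-5.0000; V=5.000000+5.000000+-5.000000=5.0000

0 0 source 5.0000
1 5 load 10.0000
2 10 source 5.0000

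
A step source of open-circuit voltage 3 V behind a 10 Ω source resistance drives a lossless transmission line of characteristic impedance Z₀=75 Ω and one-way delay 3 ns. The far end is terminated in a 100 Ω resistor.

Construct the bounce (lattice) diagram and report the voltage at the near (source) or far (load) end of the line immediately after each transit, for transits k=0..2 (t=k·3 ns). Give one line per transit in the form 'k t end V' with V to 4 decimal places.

Γ_L=0.142857, Γ_S=-0.764706; launch V₁=3·75/85=2.647059
k=0 src: V=2.6471
k=1 load: inc=2.647059, refl=2.647059·0.142857=0.3782; V=0.000000+2.647059+0.378151=3.0252
k=2 src: inc=0.378151, refl=0.378151·-0.764706=-0.2892; V=2.647059+0.378151+-0.289174=2.7360

0 0 source 2.6471
1 3 load 3.0252
2 6 source 2.7360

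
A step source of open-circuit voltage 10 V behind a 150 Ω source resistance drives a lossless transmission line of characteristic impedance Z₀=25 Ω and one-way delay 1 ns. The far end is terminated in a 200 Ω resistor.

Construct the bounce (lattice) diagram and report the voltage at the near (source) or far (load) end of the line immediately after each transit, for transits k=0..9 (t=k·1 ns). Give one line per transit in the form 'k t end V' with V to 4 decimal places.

0 0 source 1.4286
1 1 load 2.5397
2 2 source 3.3333
3 3 load 3.9506
4 4 source 4.3915
5 5 load 4.7345
6 6 source 4.9794
7 7 load 5.1699
8 8 source 5.3060
9 9 load 5.4119

Γ_L=0.777778, Γ_S=0.714286; launch V₁=10·25/175=1.428571
k=0 src: V=1.4286
k=1 load: inc=1.428571, refl=1.428571·0.777778=1.1111; V=0.000000+1.428571+1.111111=2.5397
k=2 src: inc=1.111111, refl=1.111111·0.714286=0.7937; V=1.428571+1.111111+0.793651=3.3333
k=3 load: inc=0.793651, refl=0.793651·0.777778=0.6173; V=2.539683+0.793651+0.617284=3.9506
k=4 src: inc=0.617284, refl=0.617284·0.714286=0.4409; V=3.333333+0.617284+0.440917=4.3915
k=5 load: inc=0.440917, refl=0.440917·0.777778=0.3429; V=3.950617+0.440917+0.342936=4.7345
k=6 src: inc=0.342936, refl=0.342936·0.714286=0.2450; V=4.391534+0.342936+0.244954=4.9794
k=7 load: inc=0.244954, refl=0.244954·0.777778=0.1905; V=4.734470+0.244954+0.190520=5.1699
k=8 src: inc=0.190520, refl=0.190520·0.714286=0.1361; V=4.979424+0.190520+0.136086=5.3060
k=9 load: inc=0.136086, refl=0.136086·0.777778=0.1058; V=5.169944+0.136086+0.105844=5.4119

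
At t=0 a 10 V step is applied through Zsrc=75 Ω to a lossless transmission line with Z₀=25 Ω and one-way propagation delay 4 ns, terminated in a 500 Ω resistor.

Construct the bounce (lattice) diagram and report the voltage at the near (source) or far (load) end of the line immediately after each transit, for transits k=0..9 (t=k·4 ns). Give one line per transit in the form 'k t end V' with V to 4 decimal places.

Γ_L=0.904762, Γ_S=0.500000; launch V₁=10·25/100=2.500000
k=0 src: V=2.5000
k=1 load: inc=2.500000, refl=2.500000·0.904762=2.2619; V=0.000000+2.500000+2.261905=4.7619
k=2 src: inc=2.261905, refl=2.261905·0.500000=1.1310; V=2.500000+2.261905+1.130952=5.8929
k=3 load: inc=1.130952, refl=1.130952·0.904762=1.0232; V=4.761905+1.130952+1.023243=6.9161
k=4 src: inc=1.023243, refl=1.023243·0.500000=0.5116; V=5.892857+1.023243+0.511621=7.4277
k=5 load: inc=0.511621, refl=0.511621·0.904762=0.4629; V=6.916100+0.511621+0.462895=7.8906
k=6 src: inc=0.462895, refl=0.462895·0.500000=0.2314; V=7.427721+0.462895+0.231448=8.1221
k=7 load: inc=0.231448, refl=0.231448·0.904762=0.2094; V=7.890617+0.231448+0.209405=8.3315
k=8 src: inc=0.209405, refl=0.209405·0.500000=0.1047; V=8.122064+0.209405+0.104703=8.4362
k=9 load: inc=0.104703, refl=0.104703·0.904762=0.0947; V=8.331469+0.104703+0.094731=8.5309

0 0 source 2.5000
1 4 load 4.7619
2 8 source 5.8929
3 12 load 6.9161
4 16 source 7.4277
5 20 load 7.8906
6 24 source 8.1221
7 28 load 8.3315
8 32 source 8.4362
9 36 load 8.5309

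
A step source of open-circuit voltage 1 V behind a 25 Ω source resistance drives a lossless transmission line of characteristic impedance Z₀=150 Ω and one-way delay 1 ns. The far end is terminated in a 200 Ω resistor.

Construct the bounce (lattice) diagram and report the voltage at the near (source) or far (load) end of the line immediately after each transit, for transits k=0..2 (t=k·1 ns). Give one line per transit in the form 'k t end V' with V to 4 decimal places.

0 0 source 0.8571
1 1 load 0.9796
2 2 source 0.8921

Γ_L=0.142857, Γ_S=-0.714286; launch V₁=1·150/175=0.857143
k=0 src: V=0.8571
k=1 load: inc=0.857143, refl=0.857143·0.142857=0.1224; V=0.000000+0.857143+0.122449=0.9796
k=2 src: inc=0.122449, refl=0.122449·-0.714286=-0.0875; V=0.857143+0.122449+-0.087464=0.8921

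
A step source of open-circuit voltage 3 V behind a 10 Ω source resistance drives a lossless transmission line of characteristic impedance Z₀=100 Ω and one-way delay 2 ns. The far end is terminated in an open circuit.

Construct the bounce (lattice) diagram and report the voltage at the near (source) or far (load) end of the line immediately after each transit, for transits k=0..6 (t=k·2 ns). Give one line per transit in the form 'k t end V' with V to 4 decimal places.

0 0 source 2.7273
1 2 load 5.4545
2 4 source 3.2231
3 6 load 0.9917
4 8 source 2.8174
5 10 load 4.6431
6 12 source 3.1494

Γ_L=1.000000, Γ_S=-0.818182; launch V₁=3·100/110=2.727273
k=0 src: V=2.7273
k=1 load: inc=2.727273, refl=2.727273·1.000000=2.7273; V=0.000000+2.727273+2.727273=5.4545
k=2 src: inc=2.727273, refl=2.727273·-0.818182=-2.2314; V=2.727273+2.727273+-2.231405=3.2231
k=3 load: inc=-2.231405, refl=-2.231405·1.000000=-2.2314; V=5.454545+-2.231405+-2.231405=0.9917
k=4 src: inc=-2.231405, refl=-2.231405·-0.818182=1.8257; V=3.223140+-2.231405+1.825695=2.8174
k=5 load: inc=1.825695, refl=1.825695·1.000000=1.8257; V=0.991736+1.825695+1.825695=4.6431
k=6 src: inc=1.825695, refl=1.825695·-0.818182=-1.4938; V=2.817431+1.825695+-1.493750=3.1494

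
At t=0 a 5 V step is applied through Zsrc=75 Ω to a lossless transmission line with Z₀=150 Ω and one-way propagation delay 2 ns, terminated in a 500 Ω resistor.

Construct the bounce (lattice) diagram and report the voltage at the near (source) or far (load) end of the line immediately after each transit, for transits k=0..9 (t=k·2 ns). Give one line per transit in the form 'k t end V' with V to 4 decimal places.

Γ_L=0.538462, Γ_S=-0.333333; launch V₁=5·150/225=3.333333
k=0 src: V=3.3333
k=1 load: inc=3.333333, refl=3.333333·0.538462=1.7949; V=0.000000+3.333333+1.794872=5.1282
k=2 src: inc=1.794872, refl=1.794872·-0.333333=-0.5983; V=3.333333+1.794872+-0.598291=4.5299
k=3 load: inc=-0.598291, refl=-0.598291·0.538462=-0.3222; V=5.128205+-0.598291+-0.322156=4.2078
k=4 src: inc=-0.322156, refl=-0.322156·-0.333333=0.1074; V=4.529915+-0.322156+0.107385=4.3151
k=5 load: inc=0.107385, refl=0.107385·0.538462=0.0578; V=4.207758+0.107385+0.057823=4.3730
k=6 src: inc=0.057823, refl=0.057823·-0.333333=-0.0193; V=4.315144+0.057823+-0.019274=4.3537
k=7 load: inc=-0.019274, refl=-0.019274·0.538462=-0.0104; V=4.372967+-0.019274+-0.010378=4.3433
k=8 src: inc=-0.010378, refl=-0.010378·-0.333333=0.0035; V=4.353692+-0.010378+0.003459=4.3468
k=9 load: inc=0.003459, refl=0.003459·0.538462=0.0019; V=4.343314+0.003459+0.001863=4.3486

0 0 source 3.3333
1 2 load 5.1282
2 4 source 4.5299
3 6 load 4.2078
4 8 source 4.3151
5 10 load 4.3730
6 12 source 4.3537
7 14 load 4.3433
8 16 source 4.3468
9 18 load 4.3486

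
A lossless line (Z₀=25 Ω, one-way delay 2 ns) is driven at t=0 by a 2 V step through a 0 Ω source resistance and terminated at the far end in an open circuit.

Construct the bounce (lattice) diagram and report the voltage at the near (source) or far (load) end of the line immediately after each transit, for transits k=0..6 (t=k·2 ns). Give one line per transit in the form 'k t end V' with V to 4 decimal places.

Γ_L=1.000000, Γ_S=-1.000000; launch V₁=2·25/25=2.000000
k=0 src: V=2.0000
k=1 load: inc=2.000000, refl=2.000000·1.000000=2.0000; V=0.000000+2.000000+2.000000=4.0000
k=2 src: inc=2.000000, refl=2.000000·-1.000000=-2.0000; V=2.000000+2.000000+-2.000000=2.0000
k=3 load: inc=-2.000000, refl=-2.000000·1.000000=-2.0000; V=4.000000+-2.000000+-2.000000=0.0000
k=4 src: inc=-2.000000, refl=-2.000000·-1.000000=2.0000; V=2.000000+-2.000000+2.000000=2.0000
k=5 load: inc=2.000000, refl=2.000000·1.000000=2.0000; V=0.000000+2.000000+2.000000=4.0000
k=6 src: inc=2.000000, refl=2.000000·-1.000000=-2.0000; V=2.000000+2.000000+-2.000000=2.0000

0 0 source 2.0000
1 2 load 4.0000
2 4 source 2.0000
3 6 load 0.0000
4 8 source 2.0000
5 10 load 4.0000
6 12 source 2.0000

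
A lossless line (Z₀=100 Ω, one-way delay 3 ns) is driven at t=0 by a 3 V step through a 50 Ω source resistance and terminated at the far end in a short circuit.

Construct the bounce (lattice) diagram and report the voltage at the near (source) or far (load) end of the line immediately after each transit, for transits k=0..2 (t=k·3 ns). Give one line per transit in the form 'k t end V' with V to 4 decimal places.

Γ_L=-1.000000, Γ_S=-0.333333; launch V₁=3·100/150=2.000000
k=0 src: V=2.0000
k=1 load: inc=2.000000, refl=2.000000·-1.000000=-2.0000; V=0.000000+2.000000+-2.000000=0.0000
k=2 src: inc=-2.000000, refl=-2.000000·-0.333333=0.6667; V=2.000000+-2.000000+0.666667=0.6667

0 0 source 2.0000
1 3 load 0.0000
2 6 source 0.6667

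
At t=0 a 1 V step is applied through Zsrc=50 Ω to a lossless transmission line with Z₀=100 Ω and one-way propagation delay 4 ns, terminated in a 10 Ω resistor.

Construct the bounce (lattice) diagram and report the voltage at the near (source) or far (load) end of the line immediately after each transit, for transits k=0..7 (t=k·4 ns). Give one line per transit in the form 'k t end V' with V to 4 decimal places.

Γ_L=-0.818182, Γ_S=-0.333333; launch V₁=1·100/150=0.666667
k=0 src: V=0.6667
k=1 load: inc=0.666667, refl=0.666667·-0.818182=-0.5455; V=0.000000+0.666667+-0.545455=0.1212
k=2 src: inc=-0.545455, refl=-0.545455·-0.333333=0.1818; V=0.666667+-0.545455+0.181818=0.3030
k=3 load: inc=0.181818, refl=0.181818·-0.818182=-0.1488; V=0.121212+0.181818+-0.148760=0.1543
k=4 src: inc=-0.148760, refl=-0.148760·-0.333333=0.0496; V=0.303030+-0.148760+0.049587=0.2039
k=5 load: inc=0.049587, refl=0.049587·-0.818182=-0.0406; V=0.154270+0.049587+-0.040571=0.1633
k=6 src: inc=-0.040571, refl=-0.040571·-0.333333=0.0135; V=0.203857+-0.040571+0.013524=0.1768
k=7 load: inc=0.013524, refl=0.013524·-0.818182=-0.0111; V=0.163286+0.013524+-0.011065=0.1657

0 0 source 0.6667
1 4 load 0.1212
2 8 source 0.3030
3 12 load 0.1543
4 16 source 0.2039
5 20 load 0.1633
6 24 source 0.1768
7 28 load 0.1657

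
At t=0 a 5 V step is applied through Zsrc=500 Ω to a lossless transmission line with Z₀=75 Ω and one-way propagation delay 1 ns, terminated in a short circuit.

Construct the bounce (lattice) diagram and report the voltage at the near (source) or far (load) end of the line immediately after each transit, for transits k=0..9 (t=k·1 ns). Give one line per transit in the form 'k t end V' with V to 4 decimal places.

Γ_L=-1.000000, Γ_S=0.739130; launch V₁=5·75/575=0.652174
k=0 src: V=0.6522
k=1 load: inc=0.652174, refl=0.652174·-1.000000=-0.6522; V=0.000000+0.652174+-0.652174=0.0000
k=2 src: inc=-0.652174, refl=-0.652174·0.739130=-0.4820; V=0.652174+-0.652174+-0.482042=-0.4820
k=3 load: inc=-0.482042, refl=-0.482042·-1.000000=0.4820; V=0.000000+-0.482042+0.482042=0.0000
k=4 src: inc=0.482042, refl=0.482042·0.739130=0.3563; V=-0.482042+0.482042+0.356292=0.3563
k=5 load: inc=0.356292, refl=0.356292·-1.000000=-0.3563; V=0.000000+0.356292+-0.356292=0.0000
k=6 src: inc=-0.356292, refl=-0.356292·0.739130=-0.2633; V=0.356292+-0.356292+-0.263346=-0.2633
k=7 load: inc=-0.263346, refl=-0.263346·-1.000000=0.2633; V=0.000000+-0.263346+0.263346=0.0000
k=8 src: inc=0.263346, refl=0.263346·0.739130=0.1946; V=-0.263346+0.263346+0.194647=0.1946
k=9 load: inc=0.194647, refl=0.194647·-1.000000=-0.1946; V=0.000000+0.194647+-0.194647=0.0000

0 0 source 0.6522
1 1 load 0.0000
2 2 source -0.4820
3 3 load 0.0000
4 4 source 0.3563
5 5 load 0.0000
6 6 source -0.2633
7 7 load 0.0000
8 8 source 0.1946
9 9 load 0.0000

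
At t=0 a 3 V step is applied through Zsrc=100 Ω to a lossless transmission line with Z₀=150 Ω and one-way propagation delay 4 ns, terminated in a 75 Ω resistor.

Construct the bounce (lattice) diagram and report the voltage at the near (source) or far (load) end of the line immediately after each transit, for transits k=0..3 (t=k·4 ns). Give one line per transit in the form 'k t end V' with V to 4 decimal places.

Γ_L=-0.333333, Γ_S=-0.200000; launch V₁=3·150/250=1.800000
k=0 src: V=1.8000
k=1 load: inc=1.800000, refl=1.800000·-0.333333=-0.6000; V=0.000000+1.800000+-0.600000=1.2000
k=2 src: inc=-0.600000, refl=-0.600000·-0.200000=0.1200; V=1.800000+-0.600000+0.120000=1.3200
k=3 load: inc=0.120000, refl=0.120000·-0.333333=-0.0400; V=1.200000+0.120000+-0.040000=1.2800

0 0 source 1.8000
1 4 load 1.2000
2 8 source 1.3200
3 12 load 1.2800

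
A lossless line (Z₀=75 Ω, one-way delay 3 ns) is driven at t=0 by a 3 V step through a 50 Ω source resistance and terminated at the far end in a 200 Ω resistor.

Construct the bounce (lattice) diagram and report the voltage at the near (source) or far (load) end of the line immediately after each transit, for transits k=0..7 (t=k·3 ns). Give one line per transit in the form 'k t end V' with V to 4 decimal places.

0 0 source 1.8000
1 3 load 2.6182
2 6 source 2.4545
3 9 load 2.3802
4 12 source 2.3950
5 15 load 2.4018
6 18 source 2.4005
7 21 load 2.3998

Γ_L=0.454545, Γ_S=-0.200000; launch V₁=3·75/125=1.800000
k=0 src: V=1.8000
k=1 load: inc=1.800000, refl=1.800000·0.454545=0.8182; V=0.000000+1.800000+0.818182=2.6182
k=2 src: inc=0.818182, refl=0.818182·-0.200000=-0.1636; V=1.800000+0.818182+-0.163636=2.4545
k=3 load: inc=-0.163636, refl=-0.163636·0.454545=-0.0744; V=2.618182+-0.163636+-0.074380=2.3802
k=4 src: inc=-0.074380, refl=-0.074380·-0.200000=0.0149; V=2.454545+-0.074380+0.014876=2.3950
k=5 load: inc=0.014876, refl=0.014876·0.454545=0.0068; V=2.380165+0.014876+0.006762=2.4018
k=6 src: inc=0.006762, refl=0.006762·-0.200000=-0.0014; V=2.395041+0.006762+-0.001352=2.4005
k=7 load: inc=-0.001352, refl=-0.001352·0.454545=-0.0006; V=2.401803+-0.001352+-0.000615=2.3998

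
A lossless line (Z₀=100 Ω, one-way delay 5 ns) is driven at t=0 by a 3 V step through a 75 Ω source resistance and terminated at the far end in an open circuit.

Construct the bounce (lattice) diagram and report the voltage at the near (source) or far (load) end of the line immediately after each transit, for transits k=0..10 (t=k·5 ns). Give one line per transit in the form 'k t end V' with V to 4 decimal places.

Γ_L=1.000000, Γ_S=-0.142857; launch V₁=3·100/175=1.714286
k=0 src: V=1.7143
k=1 load: inc=1.714286, refl=1.714286·1.000000=1.7143; V=0.000000+1.714286+1.714286=3.4286
k=2 src: inc=1.714286, refl=1.714286·-0.142857=-0.2449; V=1.714286+1.714286+-0.244898=3.1837
k=3 load: inc=-0.244898, refl=-0.244898·1.000000=-0.2449; V=3.428571+-0.244898+-0.244898=2.9388
k=4 src: inc=-0.244898, refl=-0.244898·-0.142857=0.0350; V=3.183673+-0.244898+0.034985=2.9738
k=5 load: inc=0.034985, refl=0.034985·1.000000=0.0350; V=2.938776+0.034985+0.034985=3.0087
k=6 src: inc=0.034985, refl=0.034985·-0.142857=-0.0050; V=2.973761+0.034985+-0.004998=3.0037
k=7 load: inc=-0.004998, refl=-0.004998·1.000000=-0.0050; V=3.008746+-0.004998+-0.004998=2.9988
k=8 src: inc=-0.004998, refl=-0.004998·-0.142857=0.0007; V=3.003748+-0.004998+0.000714=2.9995
k=9 load: inc=0.000714, refl=0.000714·1.000000=0.0007; V=2.998751+0.000714+0.000714=3.0002
k=10 src: inc=0.000714, refl=0.000714·-0.142857=-0.0001; V=2.999465+0.000714+-0.000102=3.0001

0 0 source 1.7143
1 5 load 3.4286
2 10 source 3.1837
3 15 load 2.9388
4 20 source 2.9738
5 25 load 3.0087
6 30 source 3.0037
7 35 load 2.9988
8 40 source 2.9995
9 45 load 3.0002
10 50 source 3.0001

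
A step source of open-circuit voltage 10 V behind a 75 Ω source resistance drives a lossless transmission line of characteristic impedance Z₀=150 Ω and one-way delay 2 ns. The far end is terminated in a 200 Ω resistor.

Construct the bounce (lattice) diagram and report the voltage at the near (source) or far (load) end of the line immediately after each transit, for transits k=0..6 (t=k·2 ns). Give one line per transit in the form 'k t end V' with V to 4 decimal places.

Γ_L=0.142857, Γ_S=-0.333333; launch V₁=10·150/225=6.666667
k=0 src: V=6.6667
k=1 load: inc=6.666667, refl=6.666667·0.142857=0.9524; V=0.000000+6.666667+0.952381=7.6190
k=2 src: inc=0.952381, refl=0.952381·-0.333333=-0.3175; V=6.666667+0.952381+-0.317460=7.3016
k=3 load: inc=-0.317460, refl=-0.317460·0.142857=-0.0454; V=7.619048+-0.317460+-0.045351=7.2562
k=4 src: inc=-0.045351, refl=-0.045351·-0.333333=0.0151; V=7.301587+-0.045351+0.015117=7.2714
k=5 load: inc=0.015117, refl=0.015117·0.142857=0.0022; V=7.256236+0.015117+0.002160=7.2735
k=6 src: inc=0.002160, refl=0.002160·-0.333333=-0.0007; V=7.271353+0.002160+-0.000720=7.2728

0 0 source 6.6667
1 2 load 7.6190
2 4 source 7.3016
3 6 load 7.2562
4 8 source 7.2714
5 10 load 7.2735
6 12 source 7.2728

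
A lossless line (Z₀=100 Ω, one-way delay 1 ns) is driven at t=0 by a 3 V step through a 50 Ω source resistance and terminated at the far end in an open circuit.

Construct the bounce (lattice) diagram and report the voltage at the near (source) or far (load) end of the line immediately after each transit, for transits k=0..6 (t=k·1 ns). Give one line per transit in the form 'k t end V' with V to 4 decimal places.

0 0 source 2.0000
1 1 load 4.0000
2 2 source 3.3333
3 3 load 2.6667
4 4 source 2.8889
5 5 load 3.1111
6 6 source 3.0370

Γ_L=1.000000, Γ_S=-0.333333; launch V₁=3·100/150=2.000000
k=0 src: V=2.0000
k=1 load: inc=2.000000, refl=2.000000·1.000000=2.0000; V=0.000000+2.000000+2.000000=4.0000
k=2 src: inc=2.000000, refl=2.000000·-0.333333=-0.6667; V=2.000000+2.000000+-0.666667=3.3333
k=3 load: inc=-0.666667, refl=-0.666667·1.000000=-0.6667; V=4.000000+-0.666667+-0.666667=2.6667
k=4 src: inc=-0.666667, refl=-0.666667·-0.333333=0.2222; V=3.333333+-0.666667+0.222222=2.8889
k=5 load: inc=0.222222, refl=0.222222·1.000000=0.2222; V=2.666667+0.222222+0.222222=3.1111
k=6 src: inc=0.222222, refl=0.222222·-0.333333=-0.0741; V=2.888889+0.222222+-0.074074=3.0370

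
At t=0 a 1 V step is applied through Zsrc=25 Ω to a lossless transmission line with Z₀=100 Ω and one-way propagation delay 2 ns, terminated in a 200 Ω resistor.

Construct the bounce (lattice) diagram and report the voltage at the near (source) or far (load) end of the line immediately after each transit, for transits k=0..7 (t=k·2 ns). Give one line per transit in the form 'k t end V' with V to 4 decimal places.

Γ_L=0.333333, Γ_S=-0.600000; launch V₁=1·100/125=0.800000
k=0 src: V=0.8000
k=1 load: inc=0.800000, refl=0.800000·0.333333=0.2667; V=0.000000+0.800000+0.266667=1.0667
k=2 src: inc=0.266667, refl=0.266667·-0.600000=-0.1600; V=0.800000+0.266667+-0.160000=0.9067
k=3 load: inc=-0.160000, refl=-0.160000·0.333333=-0.0533; V=1.066667+-0.160000+-0.053333=0.8533
k=4 src: inc=-0.053333, refl=-0.053333·-0.600000=0.0320; V=0.906667+-0.053333+0.032000=0.8853
k=5 load: inc=0.032000, refl=0.032000·0.333333=0.0107; V=0.853333+0.032000+0.010667=0.8960
k=6 src: inc=0.010667, refl=0.010667·-0.600000=-0.0064; V=0.885333+0.010667+-0.006400=0.8896
k=7 load: inc=-0.006400, refl=-0.006400·0.333333=-0.0021; V=0.896000+-0.006400+-0.002133=0.8875

0 0 source 0.8000
1 2 load 1.0667
2 4 source 0.9067
3 6 load 0.8533
4 8 source 0.8853
5 10 load 0.8960
6 12 source 0.8896
7 14 load 0.8875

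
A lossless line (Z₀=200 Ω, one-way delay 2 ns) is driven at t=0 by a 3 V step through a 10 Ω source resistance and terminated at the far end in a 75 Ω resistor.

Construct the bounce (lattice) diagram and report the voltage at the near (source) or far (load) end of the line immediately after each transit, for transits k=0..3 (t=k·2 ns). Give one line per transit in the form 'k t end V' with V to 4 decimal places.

Γ_L=-0.454545, Γ_S=-0.904762; launch V₁=3·200/210=2.857143
k=0 src: V=2.8571
k=1 load: inc=2.857143, refl=2.857143·-0.454545=-1.2987; V=0.000000+2.857143+-1.298701=1.5584
k=2 src: inc=-1.298701, refl=-1.298701·-0.904762=1.1750; V=2.857143+-1.298701+1.175015=2.7335
k=3 load: inc=1.175015, refl=1.175015·-0.454545=-0.5341; V=1.558442+1.175015+-0.534098=2.1994

0 0 source 2.8571
1 2 load 1.5584
2 4 source 2.7335
3 6 load 2.1994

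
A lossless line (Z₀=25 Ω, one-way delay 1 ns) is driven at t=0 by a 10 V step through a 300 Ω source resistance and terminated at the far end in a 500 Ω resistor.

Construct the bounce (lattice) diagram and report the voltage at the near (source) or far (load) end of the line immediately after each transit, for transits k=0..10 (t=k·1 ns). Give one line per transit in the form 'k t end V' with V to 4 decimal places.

0 0 source 0.7692
1 1 load 1.4652
2 2 source 2.0541
3 3 load 2.5869
4 4 source 3.0378
5 5 load 3.4457
6 6 source 3.7908
7 7 load 4.1031
8 8 source 4.3673
9 9 load 4.6064
10 10 source 4.8087

Γ_L=0.904762, Γ_S=0.846154; launch V₁=10·25/325=0.769231
k=0 src: V=0.7692
k=1 load: inc=0.769231, refl=0.769231·0.904762=0.6960; V=0.000000+0.769231+0.695971=1.4652
k=2 src: inc=0.695971, refl=0.695971·0.846154=0.5889; V=0.769231+0.695971+0.588898=2.0541
k=3 load: inc=0.588898, refl=0.588898·0.904762=0.5328; V=1.465201+0.588898+0.532813=2.5869
k=4 src: inc=0.532813, refl=0.532813·0.846154=0.4508; V=2.054100+0.532813+0.450842=3.0378
k=5 load: inc=0.450842, refl=0.450842·0.904762=0.4079; V=2.586912+0.450842+0.407904=3.4457
k=6 src: inc=0.407904, refl=0.407904·0.846154=0.3451; V=3.037754+0.407904+0.345150=3.7908
k=7 load: inc=0.345150, refl=0.345150·0.904762=0.3123; V=3.445658+0.345150+0.312278=4.1031
k=8 src: inc=0.312278, refl=0.312278·0.846154=0.2642; V=3.790808+0.312278+0.264236=4.3673
k=9 load: inc=0.264236, refl=0.264236·0.904762=0.2391; V=4.103086+0.264236+0.239070=4.6064
k=10 src: inc=0.239070, refl=0.239070·0.846154=0.2023; V=4.367322+0.239070+0.202290=4.8087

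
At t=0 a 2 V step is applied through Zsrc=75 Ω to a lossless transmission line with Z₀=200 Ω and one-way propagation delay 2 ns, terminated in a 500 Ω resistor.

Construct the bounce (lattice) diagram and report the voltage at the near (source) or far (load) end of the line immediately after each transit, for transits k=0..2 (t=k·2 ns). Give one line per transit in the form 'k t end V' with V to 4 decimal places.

0 0 source 1.4545
1 2 load 2.0779
2 4 source 1.7946

Γ_L=0.428571, Γ_S=-0.454545; launch V₁=2·200/275=1.454545
k=0 src: V=1.4545
k=1 load: inc=1.454545, refl=1.454545·0.428571=0.6234; V=0.000000+1.454545+0.623377=2.0779
k=2 src: inc=0.623377, refl=0.623377·-0.454545=-0.2834; V=1.454545+0.623377+-0.283353=1.7946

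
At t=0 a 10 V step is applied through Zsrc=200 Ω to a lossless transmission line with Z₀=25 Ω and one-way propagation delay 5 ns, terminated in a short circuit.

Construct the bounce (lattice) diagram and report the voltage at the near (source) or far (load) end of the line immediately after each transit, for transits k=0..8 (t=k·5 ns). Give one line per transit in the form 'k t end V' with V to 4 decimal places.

0 0 source 1.1111
1 5 load 0.0000
2 10 source -0.8642
3 15 load 0.0000
4 20 source 0.6722
5 25 load 0.0000
6 30 source -0.5228
7 35 load 0.0000
8 40 source 0.4066

Γ_L=-1.000000, Γ_S=0.777778; launch V₁=10·25/225=1.111111
k=0 src: V=1.1111
k=1 load: inc=1.111111, refl=1.111111·-1.000000=-1.1111; V=0.000000+1.111111+-1.111111=0.0000
k=2 src: inc=-1.111111, refl=-1.111111·0.777778=-0.8642; V=1.111111+-1.111111+-0.864198=-0.8642
k=3 load: inc=-0.864198, refl=-0.864198·-1.000000=0.8642; V=0.000000+-0.864198+0.864198=0.0000
k=4 src: inc=0.864198, refl=0.864198·0.777778=0.6722; V=-0.864198+0.864198+0.672154=0.6722
k=5 load: inc=0.672154, refl=0.672154·-1.000000=-0.6722; V=0.000000+0.672154+-0.672154=0.0000
k=6 src: inc=-0.672154, refl=-0.672154·0.777778=-0.5228; V=0.672154+-0.672154+-0.522786=-0.5228
k=7 load: inc=-0.522786, refl=-0.522786·-1.000000=0.5228; V=0.000000+-0.522786+0.522786=0.0000
k=8 src: inc=0.522786, refl=0.522786·0.777778=0.4066; V=-0.522786+0.522786+0.406611=0.4066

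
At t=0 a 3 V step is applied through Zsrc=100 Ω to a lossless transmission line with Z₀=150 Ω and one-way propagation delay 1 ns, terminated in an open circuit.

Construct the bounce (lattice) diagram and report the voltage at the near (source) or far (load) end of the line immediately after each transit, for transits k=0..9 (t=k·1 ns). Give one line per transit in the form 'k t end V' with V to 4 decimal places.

Γ_L=1.000000, Γ_S=-0.200000; launch V₁=3·150/250=1.800000
k=0 src: V=1.8000
k=1 load: inc=1.800000, refl=1.800000·1.000000=1.8000; V=0.000000+1.800000+1.800000=3.6000
k=2 src: inc=1.800000, refl=1.800000·-0.200000=-0.3600; V=1.800000+1.800000+-0.360000=3.2400
k=3 load: inc=-0.360000, refl=-0.360000·1.000000=-0.3600; V=3.600000+-0.360000+-0.360000=2.8800
k=4 src: inc=-0.360000, refl=-0.360000·-0.200000=0.0720; V=3.240000+-0.360000+0.072000=2.9520
k=5 load: inc=0.072000, refl=0.072000·1.000000=0.0720; V=2.880000+0.072000+0.072000=3.0240
k=6 src: inc=0.072000, refl=0.072000·-0.200000=-0.0144; V=2.952000+0.072000+-0.014400=3.0096
k=7 load: inc=-0.014400, refl=-0.014400·1.000000=-0.0144; V=3.024000+-0.014400+-0.014400=2.9952
k=8 src: inc=-0.014400, refl=-0.014400·-0.200000=0.0029; V=3.009600+-0.014400+0.002880=2.9981
k=9 load: inc=0.002880, refl=0.002880·1.000000=0.0029; V=2.995200+0.002880+0.002880=3.0010

0 0 source 1.8000
1 1 load 3.6000
2 2 source 3.2400
3 3 load 2.8800
4 4 source 2.9520
5 5 load 3.0240
6 6 source 3.0096
7 7 load 2.9952
8 8 source 2.9981
9 9 load 3.0010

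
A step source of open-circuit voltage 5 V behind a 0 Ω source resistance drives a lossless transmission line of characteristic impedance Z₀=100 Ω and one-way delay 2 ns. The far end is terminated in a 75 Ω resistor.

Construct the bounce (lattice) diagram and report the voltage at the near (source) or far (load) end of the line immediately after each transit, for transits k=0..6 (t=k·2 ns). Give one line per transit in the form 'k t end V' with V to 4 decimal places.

Γ_L=-0.142857, Γ_S=-1.000000; launch V₁=5·100/100=5.000000
k=0 src: V=5.0000
k=1 load: inc=5.000000, refl=5.000000·-0.142857=-0.7143; V=0.000000+5.000000+-0.714286=4.2857
k=2 src: inc=-0.714286, refl=-0.714286·-1.000000=0.7143; V=5.000000+-0.714286+0.714286=5.0000
k=3 load: inc=0.714286, refl=0.714286·-0.142857=-0.1020; V=4.285714+0.714286+-0.102041=4.8980
k=4 src: inc=-0.102041, refl=-0.102041·-1.000000=0.1020; V=5.000000+-0.102041+0.102041=5.0000
k=5 load: inc=0.102041, refl=0.102041·-0.142857=-0.0146; V=4.897959+0.102041+-0.014577=4.9854
k=6 src: inc=-0.014577, refl=-0.014577·-1.000000=0.0146; V=5.000000+-0.014577+0.014577=5.0000

0 0 source 5.0000
1 2 load 4.2857
2 4 source 5.0000
3 6 load 4.8980
4 8 source 5.0000
5 10 load 4.9854
6 12 source 5.0000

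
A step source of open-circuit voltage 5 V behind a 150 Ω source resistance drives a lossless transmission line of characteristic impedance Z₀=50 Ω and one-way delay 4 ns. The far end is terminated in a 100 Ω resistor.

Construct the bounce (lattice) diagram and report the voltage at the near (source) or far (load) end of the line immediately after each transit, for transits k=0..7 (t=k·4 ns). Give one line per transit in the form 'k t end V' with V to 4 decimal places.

Γ_L=0.333333, Γ_S=0.500000; launch V₁=5·50/200=1.250000
k=0 src: V=1.2500
k=1 load: inc=1.250000, refl=1.250000·0.333333=0.4167; V=0.000000+1.250000+0.416667=1.6667
k=2 src: inc=0.416667, refl=0.416667·0.500000=0.2083; V=1.250000+0.416667+0.208333=1.8750
k=3 load: inc=0.208333, refl=0.208333·0.333333=0.0694; V=1.666667+0.208333+0.069444=1.9444
k=4 src: inc=0.069444, refl=0.069444·0.500000=0.0347; V=1.875000+0.069444+0.034722=1.9792
k=5 load: inc=0.034722, refl=0.034722·0.333333=0.0116; V=1.944444+0.034722+0.011574=1.9907
k=6 src: inc=0.011574, refl=0.011574·0.500000=0.0058; V=1.979167+0.011574+0.005787=1.9965
k=7 load: inc=0.005787, refl=0.005787·0.333333=0.0019; V=1.990741+0.005787+0.001929=1.9985

0 0 source 1.2500
1 4 load 1.6667
2 8 source 1.8750
3 12 load 1.9444
4 16 source 1.9792
5 20 load 1.9907
6 24 source 1.9965
7 28 load 1.9985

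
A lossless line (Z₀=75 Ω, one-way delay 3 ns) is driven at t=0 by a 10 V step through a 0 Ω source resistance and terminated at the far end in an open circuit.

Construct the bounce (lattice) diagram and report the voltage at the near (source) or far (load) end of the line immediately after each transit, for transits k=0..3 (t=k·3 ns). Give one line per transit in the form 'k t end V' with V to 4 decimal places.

0 0 source 10.0000
1 3 load 20.0000
2 6 source 10.0000
3 9 load 0.0000

Γ_L=1.000000, Γ_S=-1.000000; launch V₁=10·75/75=10.000000
k=0 src: V=10.0000
k=1 load: inc=10.000000, refl=10.000000·1.000000=10.0000; V=0.000000+10.000000+10.000000=20.0000
k=2 src: inc=10.000000, refl=10.000000·-1.000000=-10.0000; V=10.000000+10.000000+-10.000000=10.0000
k=3 load: inc=-10.000000, refl=-10.000000·1.000000=-10.0000; V=20.000000+-10.000000+-10.000000=0.0000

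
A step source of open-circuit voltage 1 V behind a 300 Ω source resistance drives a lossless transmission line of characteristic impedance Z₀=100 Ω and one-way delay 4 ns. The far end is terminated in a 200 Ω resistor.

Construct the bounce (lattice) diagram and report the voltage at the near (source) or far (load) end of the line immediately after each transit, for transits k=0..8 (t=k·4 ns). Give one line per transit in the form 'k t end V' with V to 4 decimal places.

Γ_L=0.333333, Γ_S=0.500000; launch V₁=1·100/400=0.250000
k=0 src: V=0.2500
k=1 load: inc=0.250000, refl=0.250000·0.333333=0.0833; V=0.000000+0.250000+0.083333=0.3333
k=2 src: inc=0.083333, refl=0.083333·0.500000=0.0417; V=0.250000+0.083333+0.041667=0.3750
k=3 load: inc=0.041667, refl=0.041667·0.333333=0.0139; V=0.333333+0.041667+0.013889=0.3889
k=4 src: inc=0.013889, refl=0.013889·0.500000=0.0069; V=0.375000+0.013889+0.006944=0.3958
k=5 load: inc=0.006944, refl=0.006944·0.333333=0.0023; V=0.388889+0.006944+0.002315=0.3981
k=6 src: inc=0.002315, refl=0.002315·0.500000=0.0012; V=0.395833+0.002315+0.001157=0.3993
k=7 load: inc=0.001157, refl=0.001157·0.333333=0.0004; V=0.398148+0.001157+0.000386=0.3997
k=8 src: inc=0.000386, refl=0.000386·0.500000=0.0002; V=0.399306+0.000386+0.000193=0.3999

0 0 source 0.2500
1 4 load 0.3333
2 8 source 0.3750
3 12 load 0.3889
4 16 source 0.3958
5 20 load 0.3981
6 24 source 0.3993
7 28 load 0.3997
8 32 source 0.3999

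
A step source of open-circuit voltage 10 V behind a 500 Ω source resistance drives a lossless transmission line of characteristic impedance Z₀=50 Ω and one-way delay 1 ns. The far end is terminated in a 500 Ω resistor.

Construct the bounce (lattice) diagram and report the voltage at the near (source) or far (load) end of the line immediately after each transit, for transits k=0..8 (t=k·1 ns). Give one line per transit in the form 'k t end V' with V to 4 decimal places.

0 0 source 0.9091
1 1 load 1.6529
2 2 source 2.2615
3 3 load 2.7594
4 4 source 3.1668
5 5 load 3.5001
6 6 source 3.7728
7 7 load 3.9959
8 8 source 4.1785

Γ_L=0.818182, Γ_S=0.818182; launch V₁=10·50/550=0.909091
k=0 src: V=0.9091
k=1 load: inc=0.909091, refl=0.909091·0.818182=0.7438; V=0.000000+0.909091+0.743802=1.6529
k=2 src: inc=0.743802, refl=0.743802·0.818182=0.6086; V=0.909091+0.743802+0.608565=2.2615
k=3 load: inc=0.608565, refl=0.608565·0.818182=0.4979; V=1.652893+0.608565+0.497917=2.7594
k=4 src: inc=0.497917, refl=0.497917·0.818182=0.4074; V=2.261458+0.497917+0.407386=3.1668
k=5 load: inc=0.407386, refl=0.407386·0.818182=0.3333; V=2.759374+0.407386+0.333316=3.5001
k=6 src: inc=0.333316, refl=0.333316·0.818182=0.2727; V=3.166761+0.333316+0.272713=3.7728
k=7 load: inc=0.272713, refl=0.272713·0.818182=0.2231; V=3.500077+0.272713+0.223129=3.9959
k=8 src: inc=0.223129, refl=0.223129·0.818182=0.1826; V=3.772790+0.223129+0.182560=4.1785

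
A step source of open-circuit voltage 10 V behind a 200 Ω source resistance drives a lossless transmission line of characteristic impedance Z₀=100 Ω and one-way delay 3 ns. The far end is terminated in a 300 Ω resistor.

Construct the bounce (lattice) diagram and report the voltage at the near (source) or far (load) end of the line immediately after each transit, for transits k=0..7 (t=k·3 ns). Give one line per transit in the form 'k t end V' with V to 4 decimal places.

0 0 source 3.3333
1 3 load 5.0000
2 6 source 5.5556
3 9 load 5.8333
4 12 source 5.9259
5 15 load 5.9722
6 18 source 5.9877
7 21 load 5.9954

Γ_L=0.500000, Γ_S=0.333333; launch V₁=10·100/300=3.333333
k=0 src: V=3.3333
k=1 load: inc=3.333333, refl=3.333333·0.500000=1.6667; V=0.000000+3.333333+1.666667=5.0000
k=2 src: inc=1.666667, refl=1.666667·0.333333=0.5556; V=3.333333+1.666667+0.555556=5.5556
k=3 load: inc=0.555556, refl=0.555556·0.500000=0.2778; V=5.000000+0.555556+0.277778=5.8333
k=4 src: inc=0.277778, refl=0.277778·0.333333=0.0926; V=5.555556+0.277778+0.092593=5.9259
k=5 load: inc=0.092593, refl=0.092593·0.500000=0.0463; V=5.833333+0.092593+0.046296=5.9722
k=6 src: inc=0.046296, refl=0.046296·0.333333=0.0154; V=5.925926+0.046296+0.015432=5.9877
k=7 load: inc=0.015432, refl=0.015432·0.500000=0.0077; V=5.972222+0.015432+0.007716=5.9954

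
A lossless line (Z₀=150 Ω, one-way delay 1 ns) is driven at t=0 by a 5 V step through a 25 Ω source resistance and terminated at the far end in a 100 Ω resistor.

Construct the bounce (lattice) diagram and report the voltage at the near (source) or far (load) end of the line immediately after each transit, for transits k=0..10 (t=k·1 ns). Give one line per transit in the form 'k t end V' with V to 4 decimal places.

Γ_L=-0.200000, Γ_S=-0.714286; launch V₁=5·150/175=4.285714
k=0 src: V=4.2857
k=1 load: inc=4.285714, refl=4.285714·-0.200000=-0.8571; V=0.000000+4.285714+-0.857143=3.4286
k=2 src: inc=-0.857143, refl=-0.857143·-0.714286=0.6122; V=4.285714+-0.857143+0.612245=4.0408
k=3 load: inc=0.612245, refl=0.612245·-0.200000=-0.1224; V=3.428571+0.612245+-0.122449=3.9184
k=4 src: inc=-0.122449, refl=-0.122449·-0.714286=0.0875; V=4.040816+-0.122449+0.087464=4.0058
k=5 load: inc=0.087464, refl=0.087464·-0.200000=-0.0175; V=3.918367+0.087464+-0.017493=3.9883
k=6 src: inc=-0.017493, refl=-0.017493·-0.714286=0.0125; V=4.005831+-0.017493+0.012495=4.0008
k=7 load: inc=0.012495, refl=0.012495·-0.200000=-0.0025; V=3.988338+0.012495+-0.002499=3.9983
k=8 src: inc=-0.002499, refl=-0.002499·-0.714286=0.0018; V=4.000833+-0.002499+0.001785=4.0001
k=9 load: inc=0.001785, refl=0.001785·-0.200000=-0.0004; V=3.998334+0.001785+-0.000357=3.9998
k=10 src: inc=-0.000357, refl=-0.000357·-0.714286=0.0003; V=4.000119+-0.000357+0.000255=4.0000

0 0 source 4.2857
1 1 load 3.4286
2 2 source 4.0408
3 3 load 3.9184
4 4 source 4.0058
5 5 load 3.9883
6 6 source 4.0008
7 7 load 3.9983
8 8 source 4.0001
9 9 load 3.9998
10 10 source 4.0000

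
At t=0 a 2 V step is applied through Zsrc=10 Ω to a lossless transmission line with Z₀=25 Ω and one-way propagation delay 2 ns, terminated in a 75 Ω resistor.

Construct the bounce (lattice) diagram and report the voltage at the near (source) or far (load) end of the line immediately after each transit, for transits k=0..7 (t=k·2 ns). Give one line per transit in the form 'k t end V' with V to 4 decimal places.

Γ_L=0.500000, Γ_S=-0.428571; launch V₁=2·25/35=1.428571
k=0 src: V=1.4286
k=1 load: inc=1.428571, refl=1.428571·0.500000=0.7143; V=0.000000+1.428571+0.714286=2.1429
k=2 src: inc=0.714286, refl=0.714286·-0.428571=-0.3061; V=1.428571+0.714286+-0.306122=1.8367
k=3 load: inc=-0.306122, refl=-0.306122·0.500000=-0.1531; V=2.142857+-0.306122+-0.153061=1.6837
k=4 src: inc=-0.153061, refl=-0.153061·-0.428571=0.0656; V=1.836735+-0.153061+0.065598=1.7493
k=5 load: inc=0.065598, refl=0.065598·0.500000=0.0328; V=1.683673+0.065598+0.032799=1.7821
k=6 src: inc=0.032799, refl=0.032799·-0.428571=-0.0141; V=1.749271+0.032799+-0.014057=1.7680
k=7 load: inc=-0.014057, refl=-0.014057·0.500000=-0.0070; V=1.782070+-0.014057+-0.007028=1.7610

0 0 source 1.4286
1 2 load 2.1429
2 4 source 1.8367
3 6 load 1.6837
4 8 source 1.7493
5 10 load 1.7821
6 12 source 1.7680
7 14 load 1.7610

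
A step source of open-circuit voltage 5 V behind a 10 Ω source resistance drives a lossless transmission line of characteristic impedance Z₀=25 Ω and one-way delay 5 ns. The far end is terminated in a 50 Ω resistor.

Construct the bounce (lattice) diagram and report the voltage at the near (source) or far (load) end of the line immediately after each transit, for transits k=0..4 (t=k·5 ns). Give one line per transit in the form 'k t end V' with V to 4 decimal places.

0 0 source 3.5714
1 5 load 4.7619
2 10 source 4.2517
3 15 load 4.0816
4 20 source 4.1545

Γ_L=0.333333, Γ_S=-0.428571; launch V₁=5·25/35=3.571429
k=0 src: V=3.5714
k=1 load: inc=3.571429, refl=3.571429·0.333333=1.1905; V=0.000000+3.571429+1.190476=4.7619
k=2 src: inc=1.190476, refl=1.190476·-0.428571=-0.5102; V=3.571429+1.190476+-0.510204=4.2517
k=3 load: inc=-0.510204, refl=-0.510204·0.333333=-0.1701; V=4.761905+-0.510204+-0.170068=4.0816
k=4 src: inc=-0.170068, refl=-0.170068·-0.428571=0.0729; V=4.251701+-0.170068+0.072886=4.1545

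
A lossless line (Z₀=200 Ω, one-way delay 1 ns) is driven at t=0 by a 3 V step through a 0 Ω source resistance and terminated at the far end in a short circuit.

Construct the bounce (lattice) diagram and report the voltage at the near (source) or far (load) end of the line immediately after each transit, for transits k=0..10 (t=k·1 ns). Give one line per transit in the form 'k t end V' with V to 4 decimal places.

Γ_L=-1.000000, Γ_S=-1.000000; launch V₁=3·200/200=3.000000
k=0 src: V=3.0000
k=1 load: inc=3.000000, refl=3.000000·-1.000000=-3.0000; V=0.000000+3.000000+-3.000000=0.0000
k=2 src: inc=-3.000000, refl=-3.000000·-1.000000=3.0000; V=3.000000+-3.000000+3.000000=3.0000
k=3 load: inc=3.000000, refl=3.000000·-1.000000=-3.0000; V=0.000000+3.000000+-3.000000=0.0000
k=4 src: inc=-3.000000, refl=-3.000000·-1.000000=3.0000; V=3.000000+-3.000000+3.000000=3.0000
k=5 load: inc=3.000000, refl=3.000000·-1.000000=-3.0000; V=0.000000+3.000000+-3.000000=0.0000
k=6 src: inc=-3.000000, refl=-3.000000·-1.000000=3.0000; V=3.000000+-3.000000+3.000000=3.0000
k=7 load: inc=3.000000, refl=3.000000·-1.000000=-3.0000; V=0.000000+3.000000+-3.000000=0.0000
k=8 src: inc=-3.000000, refl=-3.000000·-1.000000=3.0000; V=3.000000+-3.000000+3.000000=3.0000
k=9 load: inc=3.000000, refl=3.000000·-1.000000=-3.0000; V=0.000000+3.000000+-3.000000=0.0000
k=10 src: inc=-3.000000, refl=-3.000000·-1.000000=3.0000; V=3.000000+-3.000000+3.000000=3.0000

0 0 source 3.0000
1 1 load 0.0000
2 2 source 3.0000
3 3 load 0.0000
4 4 source 3.0000
5 5 load 0.0000
6 6 source 3.0000
7 7 load 0.0000
8 8 source 3.0000
9 9 load 0.0000
10 10 source 3.0000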